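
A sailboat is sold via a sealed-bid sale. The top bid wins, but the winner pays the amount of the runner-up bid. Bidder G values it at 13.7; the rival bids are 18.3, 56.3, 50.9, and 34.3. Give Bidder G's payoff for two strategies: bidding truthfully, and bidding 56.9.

Truthful: 0.0; alternative: -42.6.

The highest competing bid is 56.3.
Bidding truthfully at 13.7: the top bid is 56.3 (a rival), so Bidder G loses. Payoff = 0.0.
Bidding 56.9: Bidder G has the top bid, wins, and pays the second-highest bid 56.3. Payoff = 13.7 − 56.3 = -42.6.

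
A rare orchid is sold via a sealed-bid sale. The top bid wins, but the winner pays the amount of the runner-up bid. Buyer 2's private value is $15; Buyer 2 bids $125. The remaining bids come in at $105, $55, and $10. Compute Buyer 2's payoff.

Highest competing bid: $105.
Buyer 2's bid $125 is the highest overall, so Buyer 2 wins and pays the second-highest bid, $105.
Payoff = value − price = $15 − $105 = -$90.
Overbidding won the item at a price above value — truthful bidding would have avoided this loss.

The bidder's payoff: -$90.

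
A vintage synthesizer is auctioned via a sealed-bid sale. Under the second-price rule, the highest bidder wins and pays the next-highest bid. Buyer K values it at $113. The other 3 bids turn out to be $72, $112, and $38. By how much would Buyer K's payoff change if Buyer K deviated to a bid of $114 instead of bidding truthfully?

The highest competing bid is $112.
Bidding truthfully at $113: Buyer K has the top bid, wins, and pays the second-highest bid $112. Payoff = $113 − $112 = $1.
Bidding $114: Buyer K has the top bid, wins, and pays the second-highest bid $112. Payoff = $113 − $112 = $1.
Change = $1 − $1 = $0.
The bid only affects whether you win, not the price — here both bids land on the same side of the top rival bid, so the deviation is payoff-neutral.

Change in payoff: $0.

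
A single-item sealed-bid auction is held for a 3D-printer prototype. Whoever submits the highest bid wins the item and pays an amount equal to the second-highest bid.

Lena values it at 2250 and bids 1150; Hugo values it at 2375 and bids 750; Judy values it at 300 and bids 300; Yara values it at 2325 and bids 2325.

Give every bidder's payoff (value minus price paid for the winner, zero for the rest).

Bids in descending order: Yara 2325; Lena 1150; Hugo 750; Judy 300.
Yara has the top bid and wins; the price is the second-highest bid, 1150.
Yara's payoff = 2325 − 1150 = 1175. All other bidders lose, so their payoff is 0.

Payoffs: Lena 0, Hugo 0, Judy 0, Yara 1175.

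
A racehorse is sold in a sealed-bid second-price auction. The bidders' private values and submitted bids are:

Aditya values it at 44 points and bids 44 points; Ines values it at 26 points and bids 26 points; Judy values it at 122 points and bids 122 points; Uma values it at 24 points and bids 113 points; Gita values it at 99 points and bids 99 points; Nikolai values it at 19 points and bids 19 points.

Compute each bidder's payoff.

Aditya 0 points, Ines 0 points, Judy 9 points, Uma 0 points, Gita 0 points, Nikolai 0 points.

Bids in descending order: Judy 122 points; Uma 113 points; Gita 99 points; Aditya 44 points; Ines 26 points; Nikolai 19 points.
Judy has the top bid and wins; the price is the second-highest bid, 113 points.
Judy's payoff = 122 points − 113 points = 9 points. All other bidders lose, so their payoff is 0.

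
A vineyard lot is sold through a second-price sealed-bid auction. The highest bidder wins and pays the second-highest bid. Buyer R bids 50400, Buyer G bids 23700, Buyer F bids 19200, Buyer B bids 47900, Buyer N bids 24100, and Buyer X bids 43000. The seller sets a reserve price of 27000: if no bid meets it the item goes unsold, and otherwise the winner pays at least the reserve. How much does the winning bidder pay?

The winner pays 47900.

Ordered from highest: Buyer R 50400, then Buyer B 47900, then Buyer X 43000, then Buyer N 24100, then Buyer G 23700, then Buyer F 19200.
Buyer R has the highest bid, so Buyer R wins.
The second-highest bid is 47900, which exceeds the reserve, so that sets the price.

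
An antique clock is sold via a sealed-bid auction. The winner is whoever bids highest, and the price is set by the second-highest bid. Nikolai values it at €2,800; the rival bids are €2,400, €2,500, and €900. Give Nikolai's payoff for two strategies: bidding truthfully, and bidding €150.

The highest competing bid is €2,500.
Bidding truthfully at €2,800: Nikolai has the top bid, wins, and pays the second-highest bid €2,500. Payoff = €2,800 − €2,500 = €300.
Bidding €150: the top bid is €2,500 (a rival), so Nikolai loses. Payoff = €0.

(a) €300  (b) €0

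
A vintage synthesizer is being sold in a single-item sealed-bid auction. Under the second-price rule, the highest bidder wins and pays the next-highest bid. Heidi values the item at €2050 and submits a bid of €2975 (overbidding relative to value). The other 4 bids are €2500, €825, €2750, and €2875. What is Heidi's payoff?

-€825

Highest competing bid: €2875.
Heidi's bid €2975 is the highest overall, so Heidi wins and pays the second-highest bid, €2875.
Payoff = value − price = €2050 − €2875 = -€825.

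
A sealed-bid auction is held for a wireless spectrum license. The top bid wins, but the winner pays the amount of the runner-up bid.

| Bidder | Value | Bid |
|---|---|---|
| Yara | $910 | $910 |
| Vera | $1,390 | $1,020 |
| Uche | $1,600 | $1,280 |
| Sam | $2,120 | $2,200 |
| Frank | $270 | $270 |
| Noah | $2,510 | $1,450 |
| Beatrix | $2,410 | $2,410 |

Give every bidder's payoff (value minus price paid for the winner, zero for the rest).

Yara $0, Vera $0, Uche $0, Sam $0, Frank $0, Noah $0, Beatrix $210.

Ranking the bids: Beatrix $2,410; Sam $2,200; Noah $1,450; Uche $1,280; Vera $1,020; Yara $910; Frank $270.
Beatrix has the top bid and wins; the price is the second-highest bid, $2,200.
Beatrix's payoff = $2,410 − $2,200 = $210. All other bidders lose, so their payoff is 0.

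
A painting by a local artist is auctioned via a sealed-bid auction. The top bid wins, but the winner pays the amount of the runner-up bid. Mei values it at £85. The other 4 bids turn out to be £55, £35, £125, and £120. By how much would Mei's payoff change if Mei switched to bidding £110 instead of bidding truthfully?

The highest competing bid is £125.
Bidding truthfully at £85: the top bid is £125 (a rival), so Mei loses. Payoff = £0.
Bidding £110: the top bid is £125 (a rival), so Mei loses. Payoff = £0.
Change = £0 − £0 = £0.
The bid only affects whether you win, not the price — here both bids land on the same side of the top rival bid, so the deviation is payoff-neutral.

Payoff change: £0.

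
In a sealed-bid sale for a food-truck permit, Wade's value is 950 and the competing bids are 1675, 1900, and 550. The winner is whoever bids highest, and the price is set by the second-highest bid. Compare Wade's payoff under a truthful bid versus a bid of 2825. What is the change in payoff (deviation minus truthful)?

Payoff change: -950.

The highest competing bid is 1900.
Bidding truthfully at 950: the top bid is 1900 (a rival), so Wade loses. Payoff = 0.
Bidding 2825: Wade has the top bid, wins, and pays the second-highest bid 1900. Payoff = 950 − 1900 = -950.
Change = -950 − 0 = -950.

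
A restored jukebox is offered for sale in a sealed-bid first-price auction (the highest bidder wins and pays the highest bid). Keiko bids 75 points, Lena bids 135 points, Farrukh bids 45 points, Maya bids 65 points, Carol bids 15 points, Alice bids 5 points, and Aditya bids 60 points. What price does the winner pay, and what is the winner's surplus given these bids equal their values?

Price 135 points; surplus 0 points.

Sorted high to low: Lena 135 points; Keiko 75 points; Maya 65 points; Aditya 60 points; Farrukh 45 points; Carol 15 points; Alice 5 points.
Lena is the highest bidder, so Lena wins.
Under the first-price rule, the price is the highest bid: 135 points.
Surplus = 135 points − 135 points = 0 points.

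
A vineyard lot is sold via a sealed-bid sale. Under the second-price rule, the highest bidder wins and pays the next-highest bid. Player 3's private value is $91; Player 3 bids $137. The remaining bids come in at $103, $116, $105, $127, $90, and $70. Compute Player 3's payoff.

-$36

Highest competing bid: $127.
Player 3's bid $137 is the highest overall, so Player 3 wins and pays the second-highest bid, $127.
Payoff = value − price = $91 − $127 = -$36.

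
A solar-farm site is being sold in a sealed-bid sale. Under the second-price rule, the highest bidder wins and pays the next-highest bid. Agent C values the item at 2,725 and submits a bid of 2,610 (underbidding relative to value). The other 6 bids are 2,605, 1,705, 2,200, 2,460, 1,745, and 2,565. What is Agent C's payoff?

Highest competing bid: 2,605.
Agent C's bid 2,610 is the highest overall, so Agent C wins and pays the second-highest bid, 2,605.
Payoff = value − price = 2,725 − 2,605 = 120.

120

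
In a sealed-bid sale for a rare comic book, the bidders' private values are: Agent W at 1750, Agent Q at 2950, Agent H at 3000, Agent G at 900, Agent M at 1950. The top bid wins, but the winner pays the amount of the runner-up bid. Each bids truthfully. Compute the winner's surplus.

Bids in descending order: Agent H 3000, then Agent Q 2950, then Agent M 1950, then Agent W 1750, then Agent G 900.
Agent H wins with the top bid and pays the second-highest, 2950.
Surplus = 3000 − 2950 = 50.

50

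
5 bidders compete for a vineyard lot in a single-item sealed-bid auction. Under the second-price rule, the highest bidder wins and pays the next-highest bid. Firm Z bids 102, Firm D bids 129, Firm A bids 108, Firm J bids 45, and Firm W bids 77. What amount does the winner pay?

108

Ranking the bids: Firm D 129; Firm A 108; Firm Z 102; Firm W 77; Firm J 45.
Firm D has the highest bid, so Firm D wins.
The second-highest bid is 108, so that is what Firm D pays.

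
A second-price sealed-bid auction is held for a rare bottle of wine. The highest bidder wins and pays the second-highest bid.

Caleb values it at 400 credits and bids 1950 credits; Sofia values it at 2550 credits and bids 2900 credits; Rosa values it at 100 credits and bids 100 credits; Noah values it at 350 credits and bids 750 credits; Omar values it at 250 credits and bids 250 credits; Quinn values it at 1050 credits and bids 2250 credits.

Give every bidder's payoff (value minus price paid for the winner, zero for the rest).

Ranking the bids: Sofia 2900 credits > Quinn 2250 credits > Caleb 1950 credits > Noah 750 credits > Omar 250 credits > Rosa 100 credits.
Sofia has the top bid and wins; the price is the second-highest bid, 2250 credits.
Sofia's payoff = 2550 credits − 2250 credits = 300 credits. All other bidders lose, so their payoff is 0.

Payoffs: Caleb 0 credits, Sofia 300 credits, Rosa 0 credits, Noah 0 credits, Omar 0 credits, Quinn 0 credits.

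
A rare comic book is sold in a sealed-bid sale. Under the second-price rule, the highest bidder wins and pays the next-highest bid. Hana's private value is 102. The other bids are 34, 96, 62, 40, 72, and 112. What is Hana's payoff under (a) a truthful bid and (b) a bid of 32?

The highest competing bid is 112.
Bidding truthfully at 102: the top bid is 112 (a rival), so Hana loses. Payoff = 0.
Bidding 32: the top bid is 112 (a rival), so Hana loses. Payoff = 0.

Truthful: 0; alternative: 0.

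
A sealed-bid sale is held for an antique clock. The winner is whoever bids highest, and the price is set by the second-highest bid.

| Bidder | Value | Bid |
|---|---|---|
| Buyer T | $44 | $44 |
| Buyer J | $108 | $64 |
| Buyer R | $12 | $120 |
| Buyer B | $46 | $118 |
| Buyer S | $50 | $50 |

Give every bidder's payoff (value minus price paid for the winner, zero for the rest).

Payoffs: Buyer T $0, Buyer J $0, Buyer R -$106, Buyer B $0, Buyer S $0.

Ranking the bids: Buyer R $120; Buyer B $118; Buyer J $64; Buyer S $50; Buyer T $44.
Buyer R has the top bid and wins; the price is the second-highest bid, $118.
Buyer R's payoff = $12 − $118 = -$106. All other bidders lose, so their payoff is 0.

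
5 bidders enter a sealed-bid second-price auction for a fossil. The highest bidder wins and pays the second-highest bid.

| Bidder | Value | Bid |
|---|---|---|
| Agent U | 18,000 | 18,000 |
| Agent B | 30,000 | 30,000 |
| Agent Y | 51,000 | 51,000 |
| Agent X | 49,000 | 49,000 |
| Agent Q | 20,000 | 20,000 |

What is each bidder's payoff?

Agent U 0, Agent B 0, Agent Y 2,000, Agent X 0, Agent Q 0.

Bids in descending order: Agent Y 51,000, then Agent X 49,000, then Agent B 30,000, then Agent Q 20,000, then Agent U 18,000.
Agent Y has the top bid and wins; the price is the second-highest bid, 49,000.
Agent Y's payoff = 51,000 − 49,000 = 2,000. All other bidders lose, so their payoff is 0.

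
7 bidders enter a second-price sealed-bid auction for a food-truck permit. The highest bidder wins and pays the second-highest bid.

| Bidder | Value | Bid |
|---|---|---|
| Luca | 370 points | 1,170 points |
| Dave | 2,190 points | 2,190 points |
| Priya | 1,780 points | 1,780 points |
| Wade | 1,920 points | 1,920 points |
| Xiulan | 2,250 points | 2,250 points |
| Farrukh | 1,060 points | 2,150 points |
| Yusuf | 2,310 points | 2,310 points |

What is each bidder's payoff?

Payoffs: Luca 0 points, Dave 0 points, Priya 0 points, Wade 0 points, Xiulan 0 points, Farrukh 0 points, Yusuf 60 points.

Sorted high to low: Yusuf 2,310 points; Xiulan 2,250 points; Dave 2,190 points; Farrukh 2,150 points; Wade 1,920 points; Priya 1,780 points; Luca 1,170 points.
Yusuf has the top bid and wins; the price is the second-highest bid, 2,250 points.
Yusuf's payoff = 2,310 points − 2,250 points = 60 points. All other bidders lose, so their payoff is 0.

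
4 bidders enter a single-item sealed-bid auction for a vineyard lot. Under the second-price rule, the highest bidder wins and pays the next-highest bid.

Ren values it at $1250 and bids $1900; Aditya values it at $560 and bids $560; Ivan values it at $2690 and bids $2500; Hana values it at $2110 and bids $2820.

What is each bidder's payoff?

Ren $0, Aditya $0, Ivan $0, Hana -$390.

Ordered from highest: Hana $2820, then Ivan $2500, then Ren $1900, then Aditya $560.
Hana has the top bid and wins; the price is the second-highest bid, $2500.
Hana's payoff = $2110 − $2500 = -$390. All other bidders lose, so their payoff is 0.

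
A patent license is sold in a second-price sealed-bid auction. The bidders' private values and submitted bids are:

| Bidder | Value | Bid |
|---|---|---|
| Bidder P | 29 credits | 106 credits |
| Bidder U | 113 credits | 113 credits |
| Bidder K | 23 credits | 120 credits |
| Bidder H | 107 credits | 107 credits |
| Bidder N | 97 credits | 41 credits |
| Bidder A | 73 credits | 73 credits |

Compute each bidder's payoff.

Payoffs: Bidder P 0 credits, Bidder U 0 credits, Bidder K -90 credits, Bidder H 0 credits, Bidder N 0 credits, Bidder A 0 credits.

Sorted high to low: Bidder K 120 credits; Bidder U 113 credits; Bidder H 107 credits; Bidder P 106 credits; Bidder A 73 credits; Bidder N 41 credits.
Bidder K has the top bid and wins; the price is the second-highest bid, 113 credits.
Bidder K's payoff = 23 credits − 113 credits = -90 credits. All other bidders lose, so their payoff is 0.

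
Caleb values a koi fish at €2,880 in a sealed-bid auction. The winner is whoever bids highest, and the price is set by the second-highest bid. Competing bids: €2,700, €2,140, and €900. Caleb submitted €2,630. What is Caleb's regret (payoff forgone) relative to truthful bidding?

The highest competing bid is €2,700.
Bidding truthfully at €2,880: Caleb has the top bid, wins, and pays the second-highest bid €2,700. Payoff = €2,880 − €2,700 = €180.
Bidding €2,630: the top bid is €2,700 (a rival), so Caleb loses. Payoff = €0.
Regret = truthful payoff − actual payoff = €180 − €0 = €180.

Payoff forgone: €180.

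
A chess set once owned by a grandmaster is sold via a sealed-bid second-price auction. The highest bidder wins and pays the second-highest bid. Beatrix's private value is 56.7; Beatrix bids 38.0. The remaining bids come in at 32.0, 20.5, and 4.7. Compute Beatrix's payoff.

24.7

Highest competing bid: 32.0.
Beatrix's bid 38.0 is the highest overall, so Beatrix wins and pays the second-highest bid, 32.0.
Payoff = value − price = 56.7 − 32.0 = 24.7.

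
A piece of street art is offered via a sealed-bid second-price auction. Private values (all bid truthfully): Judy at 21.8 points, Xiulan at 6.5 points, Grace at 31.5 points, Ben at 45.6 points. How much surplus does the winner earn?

14.1 points

Ranking the bids: Ben 45.6 points > Grace 31.5 points > Judy 21.8 points > Xiulan 6.5 points.
Ben wins with the top bid and pays the second-highest, 31.5 points.
Surplus = 45.6 points − 31.5 points = 14.1 points.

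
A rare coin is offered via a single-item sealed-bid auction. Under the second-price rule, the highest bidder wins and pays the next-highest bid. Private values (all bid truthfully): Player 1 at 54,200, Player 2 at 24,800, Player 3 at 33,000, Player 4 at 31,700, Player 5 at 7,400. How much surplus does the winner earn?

21,200

Sorted high to low: Player 1 54,200 > Player 3 33,000 > Player 4 31,700 > Player 2 24,800 > Player 5 7,400.
Player 1 wins with the top bid and pays the second-highest, 33,000.
Surplus = 54,200 − 33,000 = 21,200.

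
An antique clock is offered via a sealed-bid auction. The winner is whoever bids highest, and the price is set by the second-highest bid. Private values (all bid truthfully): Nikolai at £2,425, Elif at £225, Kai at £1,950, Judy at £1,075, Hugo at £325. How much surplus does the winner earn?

Bids in descending order: Nikolai £2,425 > Kai £1,950 > Judy £1,075 > Hugo £325 > Elif £225.
Nikolai wins with the top bid and pays the second-highest, £1,950.
Surplus = £2,425 − £1,950 = £475.

£475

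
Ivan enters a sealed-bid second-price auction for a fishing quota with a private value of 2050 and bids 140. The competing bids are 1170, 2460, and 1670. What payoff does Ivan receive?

Highest competing bid: 2460.
Ivan's bid 140 is not the highest, so Ivan loses, pays nothing, and earns zero payoff.

Payoff = 0.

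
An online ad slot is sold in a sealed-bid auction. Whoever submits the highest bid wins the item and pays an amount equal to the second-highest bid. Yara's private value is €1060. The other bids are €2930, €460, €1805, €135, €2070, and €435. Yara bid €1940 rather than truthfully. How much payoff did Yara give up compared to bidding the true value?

The highest competing bid is €2930.
Bidding truthfully at €1060: the top bid is €2930 (a rival), so Yara loses. Payoff = €0.
Bidding €1940: the top bid is €2930 (a rival), so Yara loses. Payoff = €0.
Regret = truthful payoff − actual payoff = €0 − €0 = €0.
The bid only affects whether you win, not the price — here both bids land on the same side of the top rival bid, so the deviation is payoff-neutral.

€0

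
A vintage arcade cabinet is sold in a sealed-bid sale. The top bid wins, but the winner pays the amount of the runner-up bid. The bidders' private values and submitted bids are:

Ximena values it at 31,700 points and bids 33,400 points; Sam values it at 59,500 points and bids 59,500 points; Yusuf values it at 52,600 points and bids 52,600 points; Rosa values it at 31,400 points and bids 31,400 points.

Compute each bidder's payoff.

Payoffs: Ximena 0 points, Sam 6,900 points, Yusuf 0 points, Rosa 0 points.

Ordered from highest: Sam 59,500 points > Yusuf 52,600 points > Ximena 33,400 points > Rosa 31,400 points.
Sam has the top bid and wins; the price is the second-highest bid, 52,600 points.
Sam's payoff = 59,500 points − 52,600 points = 6,900 points. All other bidders lose, so their payoff is 0.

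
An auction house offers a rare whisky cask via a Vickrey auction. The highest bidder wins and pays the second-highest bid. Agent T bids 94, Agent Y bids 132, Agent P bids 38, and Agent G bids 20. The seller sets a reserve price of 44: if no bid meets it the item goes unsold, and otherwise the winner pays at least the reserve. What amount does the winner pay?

Ordered from highest: Agent Y 132 > Agent T 94 > Agent P 38 > Agent G 20.
Agent Y has the highest bid, so Agent Y wins.
The second-highest bid is 94, which exceeds the reserve, so that sets the price.

94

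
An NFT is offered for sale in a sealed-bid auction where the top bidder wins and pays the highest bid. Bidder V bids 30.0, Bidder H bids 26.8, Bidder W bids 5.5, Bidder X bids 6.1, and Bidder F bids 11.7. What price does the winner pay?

Ranking the bids: Bidder V 30.0 > Bidder H 26.8 > Bidder F 11.7 > Bidder X 6.1 > Bidder W 5.5.
Bidder V is the highest bidder, so Bidder V wins.
Under the first-price rule, the price is the highest bid: 30.0.

The winner pays 30.0.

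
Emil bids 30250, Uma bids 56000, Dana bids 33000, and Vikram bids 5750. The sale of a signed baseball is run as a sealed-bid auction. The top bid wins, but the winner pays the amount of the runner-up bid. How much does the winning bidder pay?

Ordered from highest: Uma 56000, then Dana 33000, then Emil 30250, then Vikram 5750.
Uma has the highest bid, so Uma wins.
The second-highest bid is 33000, so that is what Uma pays.

The winner pays 33000.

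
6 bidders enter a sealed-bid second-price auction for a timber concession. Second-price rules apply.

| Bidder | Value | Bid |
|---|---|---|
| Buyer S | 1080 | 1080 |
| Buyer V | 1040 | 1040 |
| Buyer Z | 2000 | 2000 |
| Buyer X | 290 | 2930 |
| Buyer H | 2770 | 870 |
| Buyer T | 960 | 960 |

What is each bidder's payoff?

Buyer S 0, Buyer V 0, Buyer Z 0, Buyer X -1710, Buyer H 0, Buyer T 0.

Ranking the bids: Buyer X 2930; Buyer Z 2000; Buyer S 1080; Buyer V 1040; Buyer T 960; Buyer H 870.
Buyer X has the top bid and wins; the price is the second-highest bid, 2000.
Buyer X's payoff = 290 − 2000 = -1710. All other bidders lose, so their payoff is 0.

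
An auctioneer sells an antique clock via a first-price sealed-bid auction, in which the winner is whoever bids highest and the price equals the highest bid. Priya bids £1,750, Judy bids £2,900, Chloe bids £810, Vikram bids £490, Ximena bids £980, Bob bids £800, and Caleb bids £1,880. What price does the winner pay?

Price paid: £2,900.

Ordered from highest: Judy £2,900, then Caleb £1,880, then Priya £1,750, then Ximena £980, then Chloe £810, then Bob £800, then Vikram £490.
Judy is the highest bidder, so Judy wins.
Under the first-price rule, the price is the highest bid: £2,900.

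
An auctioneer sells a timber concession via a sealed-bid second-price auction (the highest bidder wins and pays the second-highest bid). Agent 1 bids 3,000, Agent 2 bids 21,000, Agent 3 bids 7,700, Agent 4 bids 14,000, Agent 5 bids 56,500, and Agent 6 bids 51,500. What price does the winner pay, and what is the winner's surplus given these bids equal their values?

The winner pays 51,500 for a surplus of 5,000.

Bids in descending order: Agent 5 56,500, then Agent 6 51,500, then Agent 2 21,000, then Agent 4 14,000, then Agent 3 7,700, then Agent 1 3,000.
Agent 5 is the highest bidder, so Agent 5 wins.
Under the second-price rule, the price is the second-highest bid: 51,500.
Surplus = 56,500 − 51,500 = 5,000.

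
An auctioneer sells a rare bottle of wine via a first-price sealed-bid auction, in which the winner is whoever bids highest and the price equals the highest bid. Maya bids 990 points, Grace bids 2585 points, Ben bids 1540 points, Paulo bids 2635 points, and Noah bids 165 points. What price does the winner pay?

The winner pays 2635 points.

Ordered from highest: Paulo 2635 points > Grace 2585 points > Ben 1540 points > Maya 990 points > Noah 165 points.
Paulo is the highest bidder, so Paulo wins.
Under the first-price rule, the price is the highest bid: 2635 points.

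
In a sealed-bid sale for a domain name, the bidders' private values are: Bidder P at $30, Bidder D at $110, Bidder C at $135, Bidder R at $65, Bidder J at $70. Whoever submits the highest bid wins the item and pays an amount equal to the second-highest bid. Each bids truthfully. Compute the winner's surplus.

Surplus = $25.

Ranking the bids: Bidder C $135; Bidder D $110; Bidder J $70; Bidder R $65; Bidder P $30.
Bidder C wins with the top bid and pays the second-highest, $110.
Surplus = $135 − $110 = $25.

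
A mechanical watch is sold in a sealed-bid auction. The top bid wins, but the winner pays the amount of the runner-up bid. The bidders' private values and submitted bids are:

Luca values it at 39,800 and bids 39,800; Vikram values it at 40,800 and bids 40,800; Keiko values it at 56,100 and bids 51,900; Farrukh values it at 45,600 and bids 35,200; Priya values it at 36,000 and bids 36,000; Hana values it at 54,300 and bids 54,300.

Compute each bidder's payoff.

Sorted high to low: Hana 54,300, then Keiko 51,900, then Vikram 40,800, then Luca 39,800, then Priya 36,000, then Farrukh 35,200.
Hana has the top bid and wins; the price is the second-highest bid, 51,900.
Hana's payoff = 54,300 − 51,900 = 2,400. All other bidders lose, so their payoff is 0.

Payoffs: Luca 0, Vikram 0, Keiko 0, Farrukh 0, Priya 0, Hana 2,400.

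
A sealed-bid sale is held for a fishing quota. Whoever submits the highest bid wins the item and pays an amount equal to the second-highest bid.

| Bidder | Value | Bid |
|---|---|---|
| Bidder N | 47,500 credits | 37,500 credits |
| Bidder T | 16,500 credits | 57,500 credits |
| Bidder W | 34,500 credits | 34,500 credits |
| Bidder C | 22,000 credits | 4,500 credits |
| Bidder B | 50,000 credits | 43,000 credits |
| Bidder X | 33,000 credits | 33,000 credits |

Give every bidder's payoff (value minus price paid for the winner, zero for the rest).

Payoffs: Bidder N 0 credits, Bidder T -26,500 credits, Bidder W 0 credits, Bidder C 0 credits, Bidder B 0 credits, Bidder X 0 credits.

Sorted high to low: Bidder T 57,500 credits, then Bidder B 43,000 credits, then Bidder N 37,500 credits, then Bidder W 34,500 credits, then Bidder X 33,000 credits, then Bidder C 4,500 credits.
Bidder T has the top bid and wins; the price is the second-highest bid, 43,000 credits.
Bidder T's payoff = 16,500 credits − 43,000 credits = -26,500 credits. All other bidders lose, so their payoff is 0.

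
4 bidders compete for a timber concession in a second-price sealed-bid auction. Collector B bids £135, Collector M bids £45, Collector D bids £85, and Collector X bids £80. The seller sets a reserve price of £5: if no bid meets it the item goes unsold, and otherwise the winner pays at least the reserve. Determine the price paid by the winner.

The winner pays £85.

Ordered from highest: Collector B £135, then Collector D £85, then Collector X £80, then Collector M £45.
Collector B has the highest bid, so Collector B wins.
The second-highest bid is £85, which exceeds the reserve, so that sets the price.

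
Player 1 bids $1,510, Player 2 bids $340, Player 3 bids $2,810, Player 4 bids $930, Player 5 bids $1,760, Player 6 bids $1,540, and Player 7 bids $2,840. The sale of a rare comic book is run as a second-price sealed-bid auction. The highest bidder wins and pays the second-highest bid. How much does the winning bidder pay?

The winner pays $2,810.

Bids in descending order: Player 7 $2,840; Player 3 $2,810; Player 5 $1,760; Player 6 $1,540; Player 1 $1,510; Player 4 $930; Player 2 $340.
Player 7 has the highest bid, so Player 7 wins.
The second-highest bid is $2,810, so that is what Player 7 pays.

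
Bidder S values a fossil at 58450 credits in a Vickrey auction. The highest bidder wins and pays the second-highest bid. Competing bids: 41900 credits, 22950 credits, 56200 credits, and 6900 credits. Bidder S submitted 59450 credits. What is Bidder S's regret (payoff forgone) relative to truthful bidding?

0 credits

The highest competing bid is 56200 credits.
Bidding truthfully at 58450 credits: Bidder S has the top bid, wins, and pays the second-highest bid 56200 credits. Payoff = 58450 credits − 56200 credits = 2250 credits.
Bidding 59450 credits: Bidder S has the top bid, wins, and pays the second-highest bid 56200 credits. Payoff = 58450 credits − 56200 credits = 2250 credits.
Regret = truthful payoff − actual payoff = 2250 credits − 2250 credits = 0 credits.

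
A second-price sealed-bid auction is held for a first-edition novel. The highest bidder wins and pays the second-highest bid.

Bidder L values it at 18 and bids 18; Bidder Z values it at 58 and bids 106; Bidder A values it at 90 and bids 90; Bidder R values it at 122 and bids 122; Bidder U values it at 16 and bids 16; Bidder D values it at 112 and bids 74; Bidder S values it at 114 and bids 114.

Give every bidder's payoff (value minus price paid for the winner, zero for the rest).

Ranking the bids: Bidder R 122; Bidder S 114; Bidder Z 106; Bidder A 90; Bidder D 74; Bidder L 18; Bidder U 16.
Bidder R has the top bid and wins; the price is the second-highest bid, 114.
Bidder R's payoff = 122 − 114 = 8. All other bidders lose, so their payoff is 0.

Bidder L 0, Bidder Z 0, Bidder A 0, Bidder R 8, Bidder U 0, Bidder D 0, Bidder S 0.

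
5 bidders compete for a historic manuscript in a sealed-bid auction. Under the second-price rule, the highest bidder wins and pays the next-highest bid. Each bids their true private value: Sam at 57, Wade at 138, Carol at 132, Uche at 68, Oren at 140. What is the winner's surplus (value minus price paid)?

Ordered from highest: Oren 140; Wade 138; Carol 132; Uche 68; Sam 57.
Oren wins with the top bid and pays the second-highest, 138.
Surplus = 140 − 138 = 2.

2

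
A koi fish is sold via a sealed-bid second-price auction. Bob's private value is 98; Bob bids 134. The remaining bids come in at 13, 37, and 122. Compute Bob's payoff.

Payoff = -24.

Highest competing bid: 122.
Bob's bid 134 is the highest overall, so Bob wins and pays the second-highest bid, 122.
Payoff = value − price = 98 − 122 = -24.
Overbidding won the item at a price above value — truthful bidding would have avoided this loss.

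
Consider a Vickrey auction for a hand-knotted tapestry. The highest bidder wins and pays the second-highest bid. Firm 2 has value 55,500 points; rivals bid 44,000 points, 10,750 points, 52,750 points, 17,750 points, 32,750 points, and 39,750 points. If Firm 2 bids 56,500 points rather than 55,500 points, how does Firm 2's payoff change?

Change in payoff: 0 points.

The highest competing bid is 52,750 points.
Bidding truthfully at 55,500 points: Firm 2 has the top bid, wins, and pays the second-highest bid 52,750 points. Payoff = 55,500 points − 52,750 points = 2,750 points.
Bidding 56,500 points: Firm 2 has the top bid, wins, and pays the second-highest bid 52,750 points. Payoff = 55,500 points − 52,750 points = 2,750 points.
Change = 2,750 points − 2,750 points = 0 points.
The bid only affects whether you win, not the price — here both bids land on the same side of the top rival bid, so the deviation is payoff-neutral.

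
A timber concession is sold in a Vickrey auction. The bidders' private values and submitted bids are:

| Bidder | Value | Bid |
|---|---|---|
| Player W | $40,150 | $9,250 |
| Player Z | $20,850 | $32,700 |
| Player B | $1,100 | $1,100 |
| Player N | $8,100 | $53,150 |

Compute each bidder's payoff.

Sorted high to low: Player N $53,150; Player Z $32,700; Player W $9,250; Player B $1,100.
Player N has the top bid and wins; the price is the second-highest bid, $32,700.
Player N's payoff = $8,100 − $32,700 = -$24,600. All other bidders lose, so their payoff is 0.

Payoffs: Player W $0, Player Z $0, Player B $0, Player N -$24,600.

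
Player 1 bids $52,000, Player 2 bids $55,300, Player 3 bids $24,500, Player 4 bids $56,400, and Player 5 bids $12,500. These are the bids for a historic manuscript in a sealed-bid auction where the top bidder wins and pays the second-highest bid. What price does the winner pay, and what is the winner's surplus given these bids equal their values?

Ranking the bids: Player 4 $56,400, then Player 2 $55,300, then Player 1 $52,000, then Player 3 $24,500, then Player 5 $12,500.
Player 4 is the highest bidder, so Player 4 wins.
Under the second-price rule, the price is the second-highest bid: $55,300.
Surplus = $56,400 − $55,300 = $1,100.

Price $55,300; surplus $1,100.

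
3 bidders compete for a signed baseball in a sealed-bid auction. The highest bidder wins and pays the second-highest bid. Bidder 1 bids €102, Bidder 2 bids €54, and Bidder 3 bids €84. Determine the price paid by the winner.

The winner pays €84.

Ordered from highest: Bidder 1 €102, then Bidder 3 €84, then Bidder 2 €54.
Bidder 1 has the highest bid, so Bidder 1 wins.
The second-highest bid is €84, so that is what Bidder 1 pays.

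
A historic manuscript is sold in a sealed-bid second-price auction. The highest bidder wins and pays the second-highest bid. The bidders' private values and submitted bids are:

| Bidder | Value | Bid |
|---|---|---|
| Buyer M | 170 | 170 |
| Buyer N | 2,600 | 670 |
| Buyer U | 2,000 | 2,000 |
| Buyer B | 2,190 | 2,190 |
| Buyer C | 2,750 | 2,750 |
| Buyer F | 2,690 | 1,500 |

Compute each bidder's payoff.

Sorted high to low: Buyer C 2,750 > Buyer B 2,190 > Buyer U 2,000 > Buyer F 1,500 > Buyer N 670 > Buyer M 170.
Buyer C has the top bid and wins; the price is the second-highest bid, 2,190.
Buyer C's payoff = 2,750 − 2,190 = 560. All other bidders lose, so their payoff is 0.

Payoffs: Buyer M 0, Buyer N 0, Buyer U 0, Buyer B 0, Buyer C 560, Buyer F 0.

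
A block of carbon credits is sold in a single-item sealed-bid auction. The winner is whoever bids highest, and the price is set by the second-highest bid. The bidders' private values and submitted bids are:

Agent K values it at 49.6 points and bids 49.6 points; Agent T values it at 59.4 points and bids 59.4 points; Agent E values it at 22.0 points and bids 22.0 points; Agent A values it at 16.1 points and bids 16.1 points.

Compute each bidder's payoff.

Payoffs: Agent K 0.0 points, Agent T 9.8 points, Agent E 0.0 points, Agent A 0.0 points.

Ranking the bids: Agent T 59.4 points, then Agent K 49.6 points, then Agent E 22.0 points, then Agent A 16.1 points.
Agent T has the top bid and wins; the price is the second-highest bid, 49.6 points.
Agent T's payoff = 59.4 points − 49.6 points = 9.8 points. All other bidders lose, so their payoff is 0.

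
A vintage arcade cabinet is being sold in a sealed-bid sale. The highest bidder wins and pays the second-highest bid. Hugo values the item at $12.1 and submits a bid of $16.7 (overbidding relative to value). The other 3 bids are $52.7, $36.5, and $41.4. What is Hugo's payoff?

Payoff = $0.0.

Highest competing bid: $52.7.
Hugo's bid $16.7 is not the highest, so Hugo loses, pays nothing, and earns zero payoff.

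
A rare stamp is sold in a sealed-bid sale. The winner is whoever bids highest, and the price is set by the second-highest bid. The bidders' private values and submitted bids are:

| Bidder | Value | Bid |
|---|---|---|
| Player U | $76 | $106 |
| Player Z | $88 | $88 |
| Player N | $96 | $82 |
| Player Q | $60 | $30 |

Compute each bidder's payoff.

Ranking the bids: Player U $106 > Player Z $88 > Player N $82 > Player Q $30.
Player U has the top bid and wins; the price is the second-highest bid, $88.
Player U's payoff = $76 − $88 = -$12. All other bidders lose, so their payoff is 0.

Payoffs: Player U -$12, Player Z $0, Player N $0, Player Q $0.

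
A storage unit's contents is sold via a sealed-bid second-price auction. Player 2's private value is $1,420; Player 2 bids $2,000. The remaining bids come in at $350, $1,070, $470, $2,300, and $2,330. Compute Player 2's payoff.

Highest competing bid: $2,330.
Player 2's bid $2,000 is not the highest, so Player 2 loses, pays nothing, and earns zero payoff.

Payoff = $0.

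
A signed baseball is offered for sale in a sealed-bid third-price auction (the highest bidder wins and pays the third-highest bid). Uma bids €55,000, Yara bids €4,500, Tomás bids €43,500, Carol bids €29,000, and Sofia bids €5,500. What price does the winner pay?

Ranking the bids: Uma €55,000; Tomás €43,500; Carol €29,000; Sofia €5,500; Yara €4,500.
Uma is the highest bidder, so Uma wins.
Under the third-price rule, the price is the third-highest bid: €29,000.

The winner pays €29,000.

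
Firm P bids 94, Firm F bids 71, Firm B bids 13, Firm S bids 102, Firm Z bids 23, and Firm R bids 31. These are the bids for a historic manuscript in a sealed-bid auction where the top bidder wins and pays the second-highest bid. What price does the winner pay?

Ranking the bids: Firm S 102 > Firm P 94 > Firm F 71 > Firm R 31 > Firm Z 23 > Firm B 13.
Firm S is the highest bidder, so Firm S wins.
Under the second-price rule, the price is the second-highest bid: 94.

The winner pays 94.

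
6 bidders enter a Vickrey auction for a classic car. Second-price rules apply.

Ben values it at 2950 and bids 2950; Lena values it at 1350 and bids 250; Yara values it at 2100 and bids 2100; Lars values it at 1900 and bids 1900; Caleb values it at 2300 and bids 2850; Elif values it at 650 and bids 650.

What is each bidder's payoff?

Bids in descending order: Ben 2950, then Caleb 2850, then Yara 2100, then Lars 1900, then Elif 650, then Lena 250.
Ben has the top bid and wins; the price is the second-highest bid, 2850.
Ben's payoff = 2950 − 2850 = 100. All other bidders lose, so their payoff is 0.

Ben 100, Lena 0, Yara 0, Lars 0, Caleb 0, Elif 0.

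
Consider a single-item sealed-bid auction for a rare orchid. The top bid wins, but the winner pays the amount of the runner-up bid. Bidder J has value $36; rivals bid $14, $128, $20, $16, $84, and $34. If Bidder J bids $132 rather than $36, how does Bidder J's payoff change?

Payoff change: -$92.

The highest competing bid is $128.
Bidding truthfully at $36: the top bid is $128 (a rival), so Bidder J loses. Payoff = $0.
Bidding $132: Bidder J has the top bid, wins, and pays the second-highest bid $128. Payoff = $36 − $128 = -$92.
Change = -$92 − $0 = -$92.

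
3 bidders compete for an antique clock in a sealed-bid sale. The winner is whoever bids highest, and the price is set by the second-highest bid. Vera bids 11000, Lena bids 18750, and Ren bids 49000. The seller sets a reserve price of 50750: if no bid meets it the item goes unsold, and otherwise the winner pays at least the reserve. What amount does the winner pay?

Ranking the bids: Ren 49000; Lena 18750; Vera 11000.
The top bid 49000 is below the reserve 50750, so the item goes unsold and nothing is paid.

unsold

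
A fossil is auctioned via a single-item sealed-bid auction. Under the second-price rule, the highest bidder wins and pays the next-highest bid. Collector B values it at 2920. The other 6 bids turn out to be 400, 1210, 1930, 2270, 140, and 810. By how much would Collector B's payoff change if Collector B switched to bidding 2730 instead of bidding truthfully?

Payoff change: 0.

The highest competing bid is 2270.
Bidding truthfully at 2920: Collector B has the top bid, wins, and pays the second-highest bid 2270. Payoff = 2920 − 2270 = 650.
Bidding 2730: Collector B has the top bid, wins, and pays the second-highest bid 2270. Payoff = 2920 − 2270 = 650.
Change = 650 − 650 = 0.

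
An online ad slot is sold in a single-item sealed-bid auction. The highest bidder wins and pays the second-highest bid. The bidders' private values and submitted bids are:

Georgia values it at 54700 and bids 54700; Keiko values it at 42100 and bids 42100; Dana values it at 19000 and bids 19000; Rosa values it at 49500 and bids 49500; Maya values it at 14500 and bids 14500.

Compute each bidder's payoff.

Ranking the bids: Georgia 54700 > Rosa 49500 > Keiko 42100 > Dana 19000 > Maya 14500.
Georgia has the top bid and wins; the price is the second-highest bid, 49500.
Georgia's payoff = 54700 − 49500 = 5200. All other bidders lose, so their payoff is 0.

Georgia 5200, Keiko 0, Dana 0, Rosa 0, Maya 0.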